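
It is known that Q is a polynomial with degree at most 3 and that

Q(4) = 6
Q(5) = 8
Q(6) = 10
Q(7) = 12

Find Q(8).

14

Write Q(x) = ax³ + bx² + cx + d; the 4 given values yield a linear system in the 4 coefficients.
Solving, the top 2 coefficients vanish, and Q(x) = 2x - 2.
Then Q(8) = 14.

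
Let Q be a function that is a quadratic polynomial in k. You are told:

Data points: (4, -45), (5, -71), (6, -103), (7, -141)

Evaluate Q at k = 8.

-185

Write Q(k) = ak² + bk + c; the 4 given values yield a linear system in the 3 coefficients.
Solving, Q(k) = -3k² + k - 1.
Then Q(8) = -185.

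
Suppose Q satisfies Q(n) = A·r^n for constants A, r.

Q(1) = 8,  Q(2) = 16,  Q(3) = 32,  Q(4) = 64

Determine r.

2

Consecutive ratio: 16/8 = 2, and 32/16 = 2, so r = 2.
Then A·2^1 = 8 gives A = 4, and Q(n) = 4·2^n.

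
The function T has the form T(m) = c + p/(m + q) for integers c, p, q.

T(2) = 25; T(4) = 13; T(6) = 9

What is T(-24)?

-1

(T(m) − c)(m + q) = p for each data point; the three points give a linear system in c and q, then p follows.
Solving: c = 1, q = 0, p = 48, so T(m) = 1 + 48/(m + 0).
Then T(-24) = 1 + 48/(-24) = -1.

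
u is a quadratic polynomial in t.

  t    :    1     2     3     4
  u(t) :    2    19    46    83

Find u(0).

-5

First differences: 17, 27, 37. Second differences: 10, 10.
Level-2 differences are constant, so u has degree 2.
Fitting a degree-2 polynomial gives u(t) = 5t² + 2t - 5.
Then u(0) = -5.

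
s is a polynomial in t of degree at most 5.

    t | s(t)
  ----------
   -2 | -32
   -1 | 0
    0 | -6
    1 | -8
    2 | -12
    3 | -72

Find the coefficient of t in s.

-7

First differences: 32, -6, -2, -4, -60. Second differences: -38, 4, -2, -56. Third differences: 42, -6, -54. Fourth differences: -48, -48.
Level-4 differences are constant, so s has degree 4.
Fitting a degree-4 polynomial gives s(t) = -2t^4 + 3t³ + 4t² - 7t - 6.
The coefficient of t is -7.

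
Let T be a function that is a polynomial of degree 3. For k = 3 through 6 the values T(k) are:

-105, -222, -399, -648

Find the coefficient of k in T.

Write T(k) = ak³ + bk² + ck + d; the 4 given values yield a linear system in the 4 coefficients.
Solving, T(k) = -2k³ - 6k² - k + 6.
The coefficient of k is -1.

-1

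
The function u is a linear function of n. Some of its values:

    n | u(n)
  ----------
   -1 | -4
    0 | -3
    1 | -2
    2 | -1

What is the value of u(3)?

0

Write u(n) = an + b; the 4 given values yield a linear system in the 2 coefficients.
Solving, u(n) = n - 3.
Then u(3) = 0.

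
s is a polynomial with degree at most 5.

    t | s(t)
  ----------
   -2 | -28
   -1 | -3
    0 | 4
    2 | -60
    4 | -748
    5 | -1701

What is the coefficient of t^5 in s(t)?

Write s(t) = at^5 + bt^4 + ct³ + dt² + et + p; the 6 given values yield a linear system in the 6 coefficients.
Solving, the leading coefficient vanishes, and s(t) = -2t^4 - 3t³ - 4t² + 4t + 4.
The coefficient of t^5 is 0.

0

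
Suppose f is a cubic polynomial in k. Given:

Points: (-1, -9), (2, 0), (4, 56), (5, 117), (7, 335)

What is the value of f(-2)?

Write f(k) = ak³ + bk² + ck + d; the 5 given values yield a linear system in the 4 coefficients.
Solving, f(k) = k³ - 8.
Then f(-2) = -16.

-16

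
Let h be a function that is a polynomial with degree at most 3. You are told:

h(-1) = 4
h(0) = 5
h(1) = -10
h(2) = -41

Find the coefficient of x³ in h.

0

Write h(x) = ax³ + bx² + cx + d; the 4 given values yield a linear system in the 4 coefficients.
Solving, the leading coefficient vanishes, and h(x) = -8x² - 7x + 5.
The coefficient of x³ is 0.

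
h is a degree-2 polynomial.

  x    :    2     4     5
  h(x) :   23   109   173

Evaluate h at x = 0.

Write h(x) = ax² + bx + c; the 3 given values yield a linear system in the 3 coefficients.
Solving, h(x) = 7x² + x - 7.
Then h(0) = -7.

-7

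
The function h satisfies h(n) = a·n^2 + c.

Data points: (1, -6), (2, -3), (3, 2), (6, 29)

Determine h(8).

57

From h(1) = -6 and h(2) = -3: 1a + c = -6 and 4a + c = -3.
Subtracting: 3a = 3, so a = 1; then c = -6 − 1·1 = -7.
So h(n) = 1n² − 7, and h(8) = 57.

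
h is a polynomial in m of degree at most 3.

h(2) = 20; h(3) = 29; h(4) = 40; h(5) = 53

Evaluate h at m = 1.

13

First differences: 9, 11, 13. Second differences: 2, 2.
Level-2 differences are constant, so h has degree 2.
Fitting a degree-2 polynomial gives h(m) = m² + 4m + 8.
Then h(1) = 13.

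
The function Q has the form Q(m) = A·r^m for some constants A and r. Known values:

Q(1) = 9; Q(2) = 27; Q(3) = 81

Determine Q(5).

Consecutive ratio: 27/9 = 3, and 81/27 = 3, so r = 3.
Then A·3^1 = 9 gives A = 3, and Q(m) = 3·3^m.
Q(5) = 3·3^5 = 729.

729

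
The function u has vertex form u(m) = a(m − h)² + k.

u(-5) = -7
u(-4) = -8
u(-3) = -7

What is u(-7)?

1

First differences -1, 1; second difference 2 = 2a, so a = 1.
Expanding, the m-coefficient is −2ah = -2h; matching it to the data gives h = -4, and then k = -8.
So u(m) = 1(m + 4)² − 8.
u(-7) = 1·(-3)² − 8 = 1.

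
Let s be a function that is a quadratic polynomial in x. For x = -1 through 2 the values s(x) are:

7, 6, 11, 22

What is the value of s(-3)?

First differences: -1, 5, 11. Second differences: 6, 6.
Level-2 differences are constant, so s has degree 2.
Fitting a degree-2 polynomial gives s(x) = 3x² + 2x + 6.
Then s(-3) = 27.

27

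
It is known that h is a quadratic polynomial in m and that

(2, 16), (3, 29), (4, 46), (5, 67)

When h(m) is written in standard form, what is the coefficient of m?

First differences: 13, 17, 21. Second differences: 4, 4.
Level-2 differences are constant, so h has degree 2.
Fitting a degree-2 polynomial gives h(m) = 2m² + 3m + 2.
The coefficient of m is 3.

3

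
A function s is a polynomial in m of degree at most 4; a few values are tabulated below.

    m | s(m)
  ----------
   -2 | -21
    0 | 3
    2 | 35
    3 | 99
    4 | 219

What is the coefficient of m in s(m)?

Write s(m) = am^4 + bm³ + cm² + dm + e; the 5 given values yield a linear system in the 5 coefficients.
Solving, the leading coefficient vanishes, and s(m) = 3m³ + m² + 2m + 3.
The coefficient of m is 2.

2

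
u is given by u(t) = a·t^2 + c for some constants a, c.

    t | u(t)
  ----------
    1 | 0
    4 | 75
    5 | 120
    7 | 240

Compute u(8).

From u(1) = 0 and u(4) = 75: 1a + c = 0 and 16a + c = 75.
Subtracting: 15a = 75, so a = 5; then c = 0 − 5·1 = -5.
So u(t) = 5t² − 5, and u(8) = 315.

315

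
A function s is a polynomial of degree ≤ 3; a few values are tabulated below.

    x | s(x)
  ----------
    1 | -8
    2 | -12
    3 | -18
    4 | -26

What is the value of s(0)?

-6

Write s(x) = ax³ + bx² + cx + d; the 4 given values yield a linear system in the 4 coefficients.
Solving, the leading coefficient vanishes, and s(x) = -x² - x - 6.
Then s(0) = -6.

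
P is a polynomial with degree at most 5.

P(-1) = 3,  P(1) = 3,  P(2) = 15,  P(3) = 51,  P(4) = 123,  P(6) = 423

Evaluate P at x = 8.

1011

Write P(x) = ax^5 + bx^4 + cx³ + dx² + ex + p; the 6 given values yield a linear system in the 6 coefficients.
Solving, the top 2 coefficients vanish, and P(x) = 2x³ - 2x + 3.
Then P(8) = 1011.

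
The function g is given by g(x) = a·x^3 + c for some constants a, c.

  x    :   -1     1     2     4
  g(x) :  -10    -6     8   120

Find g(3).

From g(-1) = -10 and g(1) = -6: -1a + c = -10 and 1a + c = -6.
Subtracting: 2a = 4, so a = 2; then c = -10 − 2·(-1) = -8.
So g(x) = 2x³ − 8, and g(3) = 46.

46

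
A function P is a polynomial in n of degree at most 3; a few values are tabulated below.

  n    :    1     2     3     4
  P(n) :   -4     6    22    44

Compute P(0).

First differences: 10, 16, 22. Second differences: 6, 6.
Level-2 differences are constant, so P has degree 2.
Fitting a degree-2 polynomial gives P(n) = 3n² + n - 8.
Then P(0) = -8.

-8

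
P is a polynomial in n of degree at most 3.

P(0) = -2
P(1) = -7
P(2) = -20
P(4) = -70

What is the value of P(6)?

Write P(n) = an³ + bn² + cn + d; the 4 given values yield a linear system in the 4 coefficients.
Solving, the leading coefficient vanishes, and P(n) = -4n² - n - 2.
Then P(6) = -152.

-152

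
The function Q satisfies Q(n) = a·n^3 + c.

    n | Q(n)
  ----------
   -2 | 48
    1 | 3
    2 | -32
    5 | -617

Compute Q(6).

From Q(-2) = 48 and Q(1) = 3: -8a + c = 48 and 1a + c = 3.
Subtracting: 9a = -45, so a = -5; then c = 48 − (-5)·(-8) = 8.
So Q(n) = -5n³ + 8, and Q(6) = -1072.

-1072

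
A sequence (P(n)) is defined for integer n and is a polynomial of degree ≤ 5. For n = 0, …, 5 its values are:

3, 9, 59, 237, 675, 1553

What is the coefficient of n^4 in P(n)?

2

Write P(n) = an^5 + bn^4 + cn³ + dn² + en + p; the 6 given values yield a linear system in the 6 coefficients.
Solving, the leading coefficient vanishes, and P(n) = 2n^4 + 2n³ + 2n² + 3.
The coefficient of n^4 is 2.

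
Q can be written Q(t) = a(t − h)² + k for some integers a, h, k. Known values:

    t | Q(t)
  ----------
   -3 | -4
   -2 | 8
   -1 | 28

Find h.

-4

First differences 12, 20; second difference 8 = 2a, so a = 4.
Expanding, the t-coefficient is −2ah = -8h; matching it to the data gives h = -4, and then k = -8.
So Q(t) = 4(t + 4)² − 8.
Hence h = -4.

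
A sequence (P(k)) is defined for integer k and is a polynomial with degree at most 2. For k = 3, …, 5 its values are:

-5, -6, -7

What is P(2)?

-4

First differences: -1, -1.
Level-1 differences are constant, so P has degree 1.
Fitting a degree-1 polynomial gives P(k) = -k - 2.
Then P(2) = -4.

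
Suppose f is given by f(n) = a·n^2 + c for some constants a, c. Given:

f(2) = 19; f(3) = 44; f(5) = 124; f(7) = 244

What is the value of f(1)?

From f(2) = 19 and f(3) = 44: 4a + c = 19 and 9a + c = 44.
Subtracting: 5a = 25, so a = 5; then c = 19 − 5·4 = -1.
So f(n) = 5n² − 1, and f(1) = 4.

4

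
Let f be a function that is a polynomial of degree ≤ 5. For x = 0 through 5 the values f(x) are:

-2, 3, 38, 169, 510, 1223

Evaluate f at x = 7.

Write f(x) = ax^5 + bx^4 + cx³ + dx² + ex + p; the 6 given values yield a linear system in the 6 coefficients.
Solving, the leading coefficient vanishes, and f(x) = 2x^4 - x³ + 4x² - 2.
Then f(7) = 4653.

4653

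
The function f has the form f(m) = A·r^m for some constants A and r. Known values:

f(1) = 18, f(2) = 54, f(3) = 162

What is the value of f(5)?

1458

Consecutive ratio: 54/18 = 3, and 162/54 = 3, so r = 3.
Then A·3^1 = 18 gives A = 6, and f(m) = 6·3^m.
f(5) = 6·3^5 = 1458.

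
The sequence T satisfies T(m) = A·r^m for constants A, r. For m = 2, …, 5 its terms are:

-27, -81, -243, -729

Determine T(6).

Consecutive ratio: -81/(-27) = 3, and -243/(-81) = 3, so r = 3.
Then A·3^2 = -27 gives A = -3, and T(m) = -3·3^m.
T(6) = -3·3^6 = -2187.

-2187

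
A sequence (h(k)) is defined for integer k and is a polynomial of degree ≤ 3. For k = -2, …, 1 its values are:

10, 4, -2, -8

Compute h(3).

-20

First differences: -6, -6, -6.
Level-1 differences are constant, so h has degree 1.
Fitting a degree-1 polynomial gives h(k) = -6k - 2.
Then h(3) = -20.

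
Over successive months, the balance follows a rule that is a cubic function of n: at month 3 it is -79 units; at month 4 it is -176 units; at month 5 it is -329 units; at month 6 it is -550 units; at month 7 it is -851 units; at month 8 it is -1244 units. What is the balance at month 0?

-4

Write the value at n as T(n).
First differences: -97, -153, -221, -301, -393. Second differences: -56, -68, -80, -92. Third differences: -12, -12, -12.
Level-3 differences are constant, so T has degree 3.
Fitting a degree-3 polynomial gives T(n) = -2n³ - 4n² + 5n - 4.
Then T(0) = -4.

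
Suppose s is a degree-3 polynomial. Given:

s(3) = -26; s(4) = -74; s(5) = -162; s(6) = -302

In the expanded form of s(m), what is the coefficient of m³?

-2

Write s(m) = am³ + bm² + cm + d; the 4 given values yield a linear system in the 4 coefficients.
Solving, s(m) = -2m³ + 4m² - 2m - 2.
The coefficient of m³ is -2.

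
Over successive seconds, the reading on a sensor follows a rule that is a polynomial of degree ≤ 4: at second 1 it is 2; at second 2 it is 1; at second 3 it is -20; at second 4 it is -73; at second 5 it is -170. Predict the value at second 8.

-845

Write the value at t as h(t).
First differences: -1, -21, -53, -97. Second differences: -20, -32, -44. Third differences: -12, -12.
Level-3 differences are constant, so h has degree 3.
Fitting a degree-3 polynomial gives h(t) = -2t³ + 2t² + 7t - 5.
Then h(8) = -845.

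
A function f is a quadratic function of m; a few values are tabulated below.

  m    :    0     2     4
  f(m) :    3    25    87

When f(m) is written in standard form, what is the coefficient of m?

Write f(m) = am² + bm + c; the 3 given values yield a linear system in the 3 coefficients.
Solving, f(m) = 5m² + m + 3.
The coefficient of m is 1.

1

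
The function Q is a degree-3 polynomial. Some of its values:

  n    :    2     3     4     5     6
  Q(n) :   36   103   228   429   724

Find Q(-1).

3

Write Q(n) = an³ + bn² + cn + d; the 5 given values yield a linear system in the 4 coefficients.
Solving, Q(n) = 3n³ + 2n² + 4.
Then Q(-1) = 3.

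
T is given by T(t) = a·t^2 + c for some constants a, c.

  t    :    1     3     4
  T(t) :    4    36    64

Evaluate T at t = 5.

From T(1) = 4 and T(3) = 36: 1a + c = 4 and 9a + c = 36.
Subtracting: 8a = 32, so a = 4; then c = 4 − 4·1 = 0.
So T(t) = 4t² + 0, and T(5) = 100.

100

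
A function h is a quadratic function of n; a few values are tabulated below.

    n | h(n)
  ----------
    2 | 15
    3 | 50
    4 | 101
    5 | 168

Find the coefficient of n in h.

-5

First differences: 35, 51, 67. Second differences: 16, 16.
Level-2 differences are constant, so h has degree 2.
Fitting a degree-2 polynomial gives h(n) = 8n² - 5n - 7.
The coefficient of n is -5.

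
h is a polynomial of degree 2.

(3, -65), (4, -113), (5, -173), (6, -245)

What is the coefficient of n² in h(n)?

Write h(n) = an² + bn + c; the 4 given values yield a linear system in the 3 coefficients.
Solving, h(n) = -6n² - 6n + 7.
The coefficient of n² is -6.

-6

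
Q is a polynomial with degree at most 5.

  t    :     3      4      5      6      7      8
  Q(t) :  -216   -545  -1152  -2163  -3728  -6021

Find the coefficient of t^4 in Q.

First differences: -329, -607, -1011, -1565, -2293. Second differences: -278, -404, -554, -728. Third differences: -126, -150, -174. Fourth differences: -24, -24.
Level-4 differences are constant, so Q has degree 4.
Fitting a degree-4 polynomial gives Q(t) = -t^4 - 3t³ - 6t² - t + 3.
The coefficient of t^4 is -1.

-1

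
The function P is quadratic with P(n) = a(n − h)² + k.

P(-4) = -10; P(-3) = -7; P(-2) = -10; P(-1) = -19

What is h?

First differences 3, -3, -9; second difference -6 = 2a, so a = -3.
Expanding, the n-coefficient is −2ah = 6h; matching it to the data gives h = -3, and then k = -7.
So P(n) = -3(n + 3)² − 7.
Hence h = -3.

-3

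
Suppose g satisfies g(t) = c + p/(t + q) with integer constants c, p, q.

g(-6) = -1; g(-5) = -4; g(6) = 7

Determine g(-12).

3

(g(t) − c)(t + q) = p for each data point; the three points give a linear system in c and q, then p follows.
Solving: c = 5, q = 3, p = 18, so g(t) = 5 + 18/(t + 3).
Then g(-12) = 5 + 18/(-9) = 3.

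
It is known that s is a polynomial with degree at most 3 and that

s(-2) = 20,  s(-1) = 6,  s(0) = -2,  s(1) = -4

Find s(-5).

Write s(k) = ak³ + bk² + ck + d; the 4 given values yield a linear system in the 4 coefficients.
Solving, the leading coefficient vanishes, and s(k) = 3k² - 5k - 2.
Then s(-5) = 98.

98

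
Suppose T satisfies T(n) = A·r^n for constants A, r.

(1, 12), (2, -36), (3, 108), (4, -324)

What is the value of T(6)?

-2916

Consecutive ratio: -36/12 = -3, and 108/(-36) = -3, so r = -3.
Then A·(-3)^1 = 12 gives A = -4, and T(n) = -4·(-3)^n.
T(6) = -4·(-3)^6 = -2916.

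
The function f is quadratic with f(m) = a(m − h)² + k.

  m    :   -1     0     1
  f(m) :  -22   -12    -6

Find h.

2

First differences 10, 6; second difference -4 = 2a, so a = -2.
Expanding, the m-coefficient is −2ah = 4h; matching it to the data gives h = 2, and then k = -4.
So f(m) = -2(m − 2)² − 4.
Hence h = 2.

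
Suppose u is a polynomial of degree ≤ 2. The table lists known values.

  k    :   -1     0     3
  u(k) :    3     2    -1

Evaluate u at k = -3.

Write u(k) = ak² + bk + c; the 3 given values yield a linear system in the 3 coefficients.
Solving, the leading coefficient vanishes, and u(k) = -k + 2.
Then u(-3) = 5.

5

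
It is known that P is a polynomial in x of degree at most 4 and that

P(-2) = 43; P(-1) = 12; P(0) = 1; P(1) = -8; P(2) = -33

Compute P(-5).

First differences: -31, -11, -9, -25. Second differences: 20, 2, -16. Third differences: -18, -18.
Level-3 differences are constant, so P has degree 3.
Fitting a degree-3 polynomial gives P(x) = -3x³ + x² - 7x + 1.
Then P(-5) = 436.

436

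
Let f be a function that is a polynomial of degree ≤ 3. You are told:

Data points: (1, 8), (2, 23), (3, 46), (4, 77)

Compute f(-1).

Write f(n) = an³ + bn² + cn + d; the 4 given values yield a linear system in the 4 coefficients.
Solving, the leading coefficient vanishes, and f(n) = 4n² + 3n + 1.
Then f(-1) = 2.

2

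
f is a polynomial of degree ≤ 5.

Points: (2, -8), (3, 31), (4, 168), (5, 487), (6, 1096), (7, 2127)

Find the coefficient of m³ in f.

First differences: 39, 137, 319, 609, 1031. Second differences: 98, 182, 290, 422. Third differences: 84, 108, 132. Fourth differences: 24, 24.
Level-4 differences are constant, so f has degree 4.
Fitting a degree-4 polynomial gives f(m) = m^4 - 6m² + 4m - 8.
The coefficient of m³ is 0.

0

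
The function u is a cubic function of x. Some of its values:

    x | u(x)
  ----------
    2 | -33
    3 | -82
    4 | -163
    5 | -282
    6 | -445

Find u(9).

-1258

Write u(x) = ax³ + bx² + cx + d; the 5 given values yield a linear system in the 4 coefficients.
Solving, u(x) = -x³ - 7x² + 5x - 7.
Then u(9) = -1258.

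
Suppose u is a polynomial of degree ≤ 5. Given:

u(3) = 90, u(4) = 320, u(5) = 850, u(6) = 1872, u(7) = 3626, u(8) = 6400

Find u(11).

24442

First differences: 230, 530, 1022, 1754, 2774. Second differences: 300, 492, 732, 1020. Third differences: 192, 240, 288. Fourth differences: 48, 48.
Level-4 differences are constant, so u has degree 4.
Fitting a degree-4 polynomial gives u(k) = 2k^4 - 4k³ + 4k².
Then u(11) = 24442.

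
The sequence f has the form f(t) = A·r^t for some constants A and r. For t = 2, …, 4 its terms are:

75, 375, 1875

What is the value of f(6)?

46875

Consecutive ratio: 375/75 = 5, and 1875/375 = 5, so r = 5.
Then A·5^2 = 75 gives A = 3, and f(t) = 3·5^t.
f(6) = 3·5^6 = 46875.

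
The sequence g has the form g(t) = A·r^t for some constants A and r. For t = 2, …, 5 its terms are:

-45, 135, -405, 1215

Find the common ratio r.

-3

Consecutive ratio: 135/(-45) = -3, and -405/135 = -3, so r = -3.
Then A·(-3)^2 = -45 gives A = -5, and g(t) = -5·(-3)^t.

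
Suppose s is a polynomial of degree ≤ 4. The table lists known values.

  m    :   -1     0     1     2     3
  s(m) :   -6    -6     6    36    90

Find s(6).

Write s(m) = am^4 + bm³ + cm² + dm + e; the 5 given values yield a linear system in the 5 coefficients.
Solving, the leading coefficient vanishes, and s(m) = m³ + 6m² + 5m - 6.
Then s(6) = 456.

456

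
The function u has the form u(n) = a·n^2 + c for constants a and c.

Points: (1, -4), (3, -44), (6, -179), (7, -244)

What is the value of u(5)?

From u(1) = -4 and u(3) = -44: 1a + c = -4 and 9a + c = -44.
Subtracting: 8a = -40, so a = -5; then c = -4 − (-5)·1 = 1.
So u(n) = -5n² + 1, and u(5) = -124.

-124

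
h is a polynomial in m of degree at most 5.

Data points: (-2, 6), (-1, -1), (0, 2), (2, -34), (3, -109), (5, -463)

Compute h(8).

-1774

Write h(m) = am^5 + bm^4 + cm³ + dm² + em + p; the 6 given values yield a linear system in the 6 coefficients.
Solving, the top 2 coefficients vanish, and h(m) = -3m³ - 4m² + 2m + 2.
Then h(8) = -1774.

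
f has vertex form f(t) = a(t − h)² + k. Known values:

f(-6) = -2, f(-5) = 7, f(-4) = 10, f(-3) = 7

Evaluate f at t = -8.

-38

First differences 9, 3, -3; second difference -6 = 2a, so a = -3.
Expanding, the t-coefficient is −2ah = 6h; matching it to the data gives h = -4, and then k = 10.
So f(t) = -3(t + 4)² + 10.
f(-8) = -3·(-4)² + 10 = -38.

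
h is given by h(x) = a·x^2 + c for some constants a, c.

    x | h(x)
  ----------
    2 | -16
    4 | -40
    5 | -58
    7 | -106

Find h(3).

-26

From h(2) = -16 and h(4) = -40: 4a + c = -16 and 16a + c = -40.
Subtracting: 12a = -24, so a = -2; then c = -16 − (-2)·4 = -8.
So h(x) = -2x² − 8, and h(3) = -26.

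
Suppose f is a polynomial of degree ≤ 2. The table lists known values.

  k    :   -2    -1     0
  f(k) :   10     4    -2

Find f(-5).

Write f(k) = ak² + bk + c; the 3 given values yield a linear system in the 3 coefficients.
Solving, the leading coefficient vanishes, and f(k) = -6k - 2.
Then f(-5) = 28.

28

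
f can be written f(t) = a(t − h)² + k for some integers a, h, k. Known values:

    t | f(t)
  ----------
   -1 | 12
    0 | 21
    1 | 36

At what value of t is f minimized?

First differences 9, 15; second difference 6 = 2a, so a = 3.
Expanding, the t-coefficient is −2ah = -6h; matching it to the data gives h = -2, and then k = 9.
So f(t) = 3(t + 2)² + 9.
Hence h = -2.

-2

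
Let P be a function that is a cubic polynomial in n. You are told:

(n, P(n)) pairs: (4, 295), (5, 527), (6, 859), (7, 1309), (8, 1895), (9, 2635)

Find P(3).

First differences: 232, 332, 450, 586, 740. Second differences: 100, 118, 136, 154. Third differences: 18, 18, 18.
Level-3 differences are constant, so P has degree 3.
Fitting a degree-3 polynomial gives P(n) = 3n³ + 5n² + 4n + 7.
Then P(3) = 145.

145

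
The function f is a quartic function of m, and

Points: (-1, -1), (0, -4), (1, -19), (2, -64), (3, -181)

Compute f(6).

Write f(m) = am^4 + bm³ + cm² + dm + e; the 5 given values yield a linear system in the 5 coefficients.
Solving, f(m) = -m^4 - m³ - 5m² - 8m - 4.
Then f(6) = -1744.

-1744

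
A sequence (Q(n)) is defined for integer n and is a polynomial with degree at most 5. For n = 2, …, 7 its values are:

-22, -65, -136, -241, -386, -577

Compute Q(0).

4

First differences: -43, -71, -105, -145, -191. Second differences: -28, -34, -40, -46. Third differences: -6, -6, -6.
Level-3 differences are constant, so Q has degree 3.
Fitting a degree-3 polynomial gives Q(n) = -n³ - 5n² + n + 4.
Then Q(0) = 4.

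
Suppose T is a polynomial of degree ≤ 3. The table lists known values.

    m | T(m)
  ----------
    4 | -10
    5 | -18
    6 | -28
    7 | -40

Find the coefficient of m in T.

1

First differences: -8, -10, -12. Second differences: -2, -2.
Level-2 differences are constant, so T has degree 2.
Fitting a degree-2 polynomial gives T(m) = -m² + m + 2.
The coefficient of m is 1.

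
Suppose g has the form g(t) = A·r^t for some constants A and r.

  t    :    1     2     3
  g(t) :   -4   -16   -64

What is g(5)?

Consecutive ratio: -16/(-4) = 4, and -64/(-16) = 4, so r = 4.
Then A·4^1 = -4 gives A = -1, and g(t) = -1·4^t.
g(5) = -1·4^5 = -1024.

-1024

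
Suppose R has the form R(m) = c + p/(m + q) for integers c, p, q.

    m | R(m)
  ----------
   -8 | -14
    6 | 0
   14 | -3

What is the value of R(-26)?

(R(m) − c)(m + q) = p for each data point; the three points give a linear system in c and q, then p follows.
Solving: c = -6, q = 2, p = 48, so R(m) = -6 + 48/(m + 2).
Then R(-26) = -6 + 48/(-24) = -8.

-8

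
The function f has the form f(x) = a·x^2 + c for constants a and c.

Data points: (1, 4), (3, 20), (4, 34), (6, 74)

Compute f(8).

130

From f(1) = 4 and f(3) = 20: 1a + c = 4 and 9a + c = 20.
Subtracting: 8a = 16, so a = 2; then c = 4 − 2·1 = 2.
So f(x) = 2x² + 2, and f(8) = 130.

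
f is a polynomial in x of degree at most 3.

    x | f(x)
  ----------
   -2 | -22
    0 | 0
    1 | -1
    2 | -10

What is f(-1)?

-7

Write f(x) = ax³ + bx² + cx + d; the 4 given values yield a linear system in the 4 coefficients.
Solving, the leading coefficient vanishes, and f(x) = -4x² + 3x.
Then f(-1) = -7.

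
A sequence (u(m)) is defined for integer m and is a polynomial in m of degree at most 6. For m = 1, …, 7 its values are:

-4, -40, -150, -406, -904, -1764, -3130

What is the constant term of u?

6

First differences: -36, -110, -256, -498, -860, -1366. Second differences: -74, -146, -242, -362, -506. Third differences: -72, -96, -120, -144. Fourth differences: -24, -24, -24.
Level-4 differences are constant, so u has degree 4.
Fitting a degree-4 polynomial gives u(m) = -m^4 - 2m³ - 7m + 6.
The constant term is u(0) = 6.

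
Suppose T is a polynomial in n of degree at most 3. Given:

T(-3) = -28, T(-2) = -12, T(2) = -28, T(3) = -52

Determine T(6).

Write T(n) = an³ + bn² + cn + d; the 4 given values yield a linear system in the 4 coefficients.
Solving, the leading coefficient vanishes, and T(n) = -4n² - 4n - 4.
Then T(6) = -172.

-172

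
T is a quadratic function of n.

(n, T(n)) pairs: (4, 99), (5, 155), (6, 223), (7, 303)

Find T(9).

499

Write T(n) = an² + bn + c; the 4 given values yield a linear system in the 3 coefficients.
Solving, T(n) = 6n² + 2n - 5.
Then T(9) = 499.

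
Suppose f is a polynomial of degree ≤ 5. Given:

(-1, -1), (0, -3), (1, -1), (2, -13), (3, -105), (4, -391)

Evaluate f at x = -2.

Write f(x) = ax^5 + bx^4 + cx³ + dx² + ex + p; the 6 given values yield a linear system in the 6 coefficients.
Solving, the leading coefficient vanishes, and f(x) = -2x^4 + x³ + 4x² - x - 3.
Then f(-2) = -25.

-25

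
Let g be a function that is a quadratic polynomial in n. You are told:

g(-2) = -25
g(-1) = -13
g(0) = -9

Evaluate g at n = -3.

-45

Write g(n) = an² + bn + c; the 3 given values yield a linear system in the 3 coefficients.
Solving, g(n) = -4n² - 9.
Then g(-3) = -45.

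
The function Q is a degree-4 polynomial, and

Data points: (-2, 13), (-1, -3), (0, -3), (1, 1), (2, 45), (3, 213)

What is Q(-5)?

997

Write Q(k) = ak^4 + bk³ + ck² + dk + e; the 6 given values yield a linear system in the 5 coefficients.
Solving, Q(k) = 2k^4 + 2k³ - 3.
Then Q(-5) = 997.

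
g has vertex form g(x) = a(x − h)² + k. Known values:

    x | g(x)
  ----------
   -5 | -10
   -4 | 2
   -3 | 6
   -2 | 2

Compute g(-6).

First differences 12, 4, -4; second difference -8 = 2a, so a = -4.
Expanding, the x-coefficient is −2ah = 8h; matching it to the data gives h = -3, and then k = 6.
So g(x) = -4(x + 3)² + 6.
g(-6) = -4·(-3)² + 6 = -30.

-30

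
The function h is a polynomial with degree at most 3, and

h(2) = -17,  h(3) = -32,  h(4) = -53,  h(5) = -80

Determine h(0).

-5

First differences: -15, -21, -27. Second differences: -6, -6.
Level-2 differences are constant, so h has degree 2.
Fitting a degree-2 polynomial gives h(t) = -3t² - 5.
Then h(0) = -5.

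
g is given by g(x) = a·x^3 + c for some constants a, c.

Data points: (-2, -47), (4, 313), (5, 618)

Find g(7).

1708

From g(-2) = -47 and g(4) = 313: -8a + c = -47 and 64a + c = 313.
Subtracting: 72a = 360, so a = 5; then c = -47 − 5·(-8) = -7.
So g(x) = 5x³ − 7, and g(7) = 1708.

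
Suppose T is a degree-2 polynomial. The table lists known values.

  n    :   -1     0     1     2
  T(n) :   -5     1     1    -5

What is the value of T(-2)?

-17

First differences: 6, 0, -6. Second differences: -6, -6.
Level-2 differences are constant, so T has degree 2.
Fitting a degree-2 polynomial gives T(n) = -3n² + 3n + 1.
Then T(-2) = -17.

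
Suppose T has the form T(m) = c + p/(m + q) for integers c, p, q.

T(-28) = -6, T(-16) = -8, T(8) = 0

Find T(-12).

-10

(T(m) − c)(m + q) = p for each data point; the three points give a linear system in c and q, then p follows.
Solving: c = -4, q = 4, p = 48, so T(m) = -4 + 48/(m + 4).
Then T(-12) = -4 + 48/(-8) = -10.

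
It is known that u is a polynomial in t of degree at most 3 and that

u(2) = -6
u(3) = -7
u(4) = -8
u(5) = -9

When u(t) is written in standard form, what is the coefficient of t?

First differences: -1, -1, -1.
Level-1 differences are constant, so u has degree 1.
Fitting a degree-1 polynomial gives u(t) = -t - 4.
The coefficient of t is -1.

-1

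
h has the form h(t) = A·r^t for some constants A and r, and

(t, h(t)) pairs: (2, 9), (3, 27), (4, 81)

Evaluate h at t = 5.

Consecutive ratio: 27/9 = 3, and 81/27 = 3, so r = 3.
Then A·3^2 = 9 gives A = 1, and h(t) = 1·3^t.
h(5) = 1·3^5 = 243.

243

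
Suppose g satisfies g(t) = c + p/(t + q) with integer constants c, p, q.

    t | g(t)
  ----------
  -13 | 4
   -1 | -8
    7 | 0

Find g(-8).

6

(g(t) − c)(t + q) = p for each data point; the three points give a linear system in c and q, then p follows.
Solving: c = 2, q = 3, p = -20, so g(t) = 2 − 20/(t + 3).
Then g(-8) = 2 − 20/(-5) = 6.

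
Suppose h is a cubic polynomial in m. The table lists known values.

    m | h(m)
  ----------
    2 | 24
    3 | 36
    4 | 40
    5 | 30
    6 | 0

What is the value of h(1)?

Write h(m) = am³ + bm² + cm + d; the 5 given values yield a linear system in the 4 coefficients.
Solving, h(m) = -m³ + 5m² + 6m.
Then h(1) = 10.

10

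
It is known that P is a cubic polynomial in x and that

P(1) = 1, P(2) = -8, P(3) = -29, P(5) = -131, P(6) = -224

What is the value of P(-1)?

7

Write P(x) = ax³ + bx² + cx + d; the 5 given values yield a linear system in the 4 coefficients.
Solving, P(x) = -x³ - 2x + 4.
Then P(-1) = 7.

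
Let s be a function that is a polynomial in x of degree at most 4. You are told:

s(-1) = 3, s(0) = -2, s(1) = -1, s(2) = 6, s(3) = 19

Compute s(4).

38

Write s(x) = ax^4 + bx³ + cx² + dx + e; the 5 given values yield a linear system in the 5 coefficients.
Solving, the top 2 coefficients vanish, and s(x) = 3x² - 2x - 2.
Then s(4) = 38.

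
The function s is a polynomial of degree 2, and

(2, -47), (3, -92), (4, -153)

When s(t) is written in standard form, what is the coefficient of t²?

Write s(t) = at² + bt + c; the 3 given values yield a linear system in the 3 coefficients.
Solving, s(t) = -8t² - 5t - 5.
The coefficient of t² is -8.

-8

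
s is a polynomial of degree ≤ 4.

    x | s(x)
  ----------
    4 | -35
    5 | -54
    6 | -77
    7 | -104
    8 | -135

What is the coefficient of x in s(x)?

First differences: -19, -23, -27, -31. Second differences: -4, -4, -4.
Level-2 differences are constant, so s has degree 2.
Fitting a degree-2 polynomial gives s(x) = -2x² - x + 1.
The coefficient of x is -1.

-1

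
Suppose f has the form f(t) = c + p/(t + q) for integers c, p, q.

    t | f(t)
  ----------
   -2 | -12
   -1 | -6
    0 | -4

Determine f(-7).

(f(t) − c)(t + q) = p for each data point; the three points give a linear system in c and q, then p follows.
Solving: c = 0, q = 3, p = -12, so f(t) = -12/(t + 3).
Then f(-7) = 0 − 12/(-4) = 3.

3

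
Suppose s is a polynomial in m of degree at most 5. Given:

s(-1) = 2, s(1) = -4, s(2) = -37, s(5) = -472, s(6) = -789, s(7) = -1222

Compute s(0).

Write s(m) = am^5 + bm^4 + cm³ + dm² + em + p; the 6 given values yield a linear system in the 6 coefficients.
Solving, the top 2 coefficients vanish, and s(m) = -3m³ - 4m² + 3.
Then s(0) = 3.

3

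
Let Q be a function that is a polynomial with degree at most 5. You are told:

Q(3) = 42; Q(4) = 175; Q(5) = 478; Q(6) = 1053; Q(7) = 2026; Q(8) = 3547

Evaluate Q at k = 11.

First differences: 133, 303, 575, 973, 1521. Second differences: 170, 272, 398, 548. Third differences: 102, 126, 150. Fourth differences: 24, 24.
Level-4 differences are constant, so Q has degree 4.
Fitting a degree-4 polynomial gives Q(k) = k^4 - k³ - 5k + 3.
Then Q(11) = 13258.

13258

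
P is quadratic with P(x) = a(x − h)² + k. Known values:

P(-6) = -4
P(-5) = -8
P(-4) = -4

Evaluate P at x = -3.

First differences -4, 4; second difference 8 = 2a, so a = 4.
Expanding, the x-coefficient is −2ah = -8h; matching it to the data gives h = -5, and then k = -8.
So P(x) = 4(x + 5)² − 8.
P(-3) = 4·2² − 8 = 8.

8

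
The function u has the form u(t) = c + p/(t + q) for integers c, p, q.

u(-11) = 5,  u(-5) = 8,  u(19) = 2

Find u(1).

(u(t) − c)(t + q) = p for each data point; the three points give a linear system in c and q, then p follows.
Solving: c = 3, q = 1, p = -20, so u(t) = 3 − 20/(t + 1).
Then u(1) = 3 − 20/2 = -7.

-7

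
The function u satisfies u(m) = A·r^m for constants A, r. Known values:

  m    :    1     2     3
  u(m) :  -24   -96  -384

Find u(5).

-6144

Consecutive ratio: -96/(-24) = 4, and -384/(-96) = 4, so r = 4.
Then A·4^1 = -24 gives A = -6, and u(m) = -6·4^m.
u(5) = -6·4^5 = -6144.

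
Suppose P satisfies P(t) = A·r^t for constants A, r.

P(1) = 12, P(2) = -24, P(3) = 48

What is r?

-2

Consecutive ratio: -24/12 = -2, and 48/(-24) = -2, so r = -2.
Then A·(-2)^1 = 12 gives A = -6, and P(t) = -6·(-2)^t.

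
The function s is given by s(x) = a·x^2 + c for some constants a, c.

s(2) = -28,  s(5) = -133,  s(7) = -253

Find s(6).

From s(2) = -28 and s(5) = -133: 4a + c = -28 and 25a + c = -133.
Subtracting: 21a = -105, so a = -5; then c = -28 − (-5)·4 = -8.
So s(x) = -5x² − 8, and s(6) = -188.

-188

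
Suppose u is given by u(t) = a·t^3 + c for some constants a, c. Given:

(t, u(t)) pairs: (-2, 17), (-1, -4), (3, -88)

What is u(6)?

-655

From u(-2) = 17 and u(-1) = -4: -8a + c = 17 and -1a + c = -4.
Subtracting: 7a = -21, so a = -3; then c = 17 − (-3)·(-8) = -7.
So u(t) = -3t³ − 7, and u(6) = -655.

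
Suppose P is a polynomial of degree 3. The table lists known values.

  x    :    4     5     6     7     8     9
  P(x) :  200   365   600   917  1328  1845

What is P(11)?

First differences: 165, 235, 317, 411, 517. Second differences: 70, 82, 94, 106. Third differences: 12, 12, 12.
Level-3 differences are constant, so P has degree 3.
Fitting a degree-3 polynomial gives P(x) = 2x³ + 5x² - 2x.
Then P(11) = 3245.

3245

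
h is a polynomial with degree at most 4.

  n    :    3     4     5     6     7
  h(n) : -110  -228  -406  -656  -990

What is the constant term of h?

4

Write h(n) = an^4 + bn³ + cn² + dn + e; the 5 given values yield a linear system in the 5 coefficients.
Solving, the leading coefficient vanishes, and h(n) = -2n³ - 6n² - 2n + 4.
The constant term is h(0) = 4.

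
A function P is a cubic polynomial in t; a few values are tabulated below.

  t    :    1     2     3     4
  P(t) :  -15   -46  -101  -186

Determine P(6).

Write P(t) = at³ + bt² + ct + d; the 4 given values yield a linear system in the 4 coefficients.
Solving, P(t) = -t³ - 6t² - 6t - 2.
Then P(6) = -470.

-470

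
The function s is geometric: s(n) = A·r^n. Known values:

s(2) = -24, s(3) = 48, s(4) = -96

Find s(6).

Consecutive ratio: 48/(-24) = -2, and -96/48 = -2, so r = -2.
Then A·(-2)^2 = -24 gives A = -6, and s(n) = -6·(-2)^n.
s(6) = -6·(-2)^6 = -384.

-384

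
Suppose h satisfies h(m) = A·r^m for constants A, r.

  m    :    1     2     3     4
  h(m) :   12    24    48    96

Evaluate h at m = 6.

Consecutive ratio: 24/12 = 2, and 48/24 = 2, so r = 2.
Then A·2^1 = 12 gives A = 6, and h(m) = 6·2^m.
h(6) = 6·2^6 = 384.

384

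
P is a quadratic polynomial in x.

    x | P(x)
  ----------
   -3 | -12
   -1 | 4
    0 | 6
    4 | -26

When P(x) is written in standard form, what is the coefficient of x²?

Write P(x) = ax² + bx + c; the 4 given values yield a linear system in the 3 coefficients.
Solving, P(x) = -2x² + 6.
The coefficient of x² is -2.

-2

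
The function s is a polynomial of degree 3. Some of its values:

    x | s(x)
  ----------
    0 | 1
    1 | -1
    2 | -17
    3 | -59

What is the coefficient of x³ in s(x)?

Write s(x) = ax³ + bx² + cx + d; the 4 given values yield a linear system in the 4 coefficients.
Solving, s(x) = -2x³ - x² + x + 1.
The coefficient of x³ is -2.

-2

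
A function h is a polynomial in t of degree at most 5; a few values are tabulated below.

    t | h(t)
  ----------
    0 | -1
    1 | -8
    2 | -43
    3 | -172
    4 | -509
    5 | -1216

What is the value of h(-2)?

-47

First differences: -7, -35, -129, -337, -707. Second differences: -28, -94, -208, -370. Third differences: -66, -114, -162. Fourth differences: -48, -48.
Level-4 differences are constant, so h has degree 4.
Fitting a degree-4 polynomial gives h(t) = -2t^4 + t³ - 3t² - 3t - 1.
Then h(-2) = -47.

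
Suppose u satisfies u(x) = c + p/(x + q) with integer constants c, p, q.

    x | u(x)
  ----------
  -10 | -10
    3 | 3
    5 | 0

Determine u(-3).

(u(x) − c)(x + q) = p for each data point; the three points give a linear system in c and q, then p follows.
Solving: c = -6, q = 1, p = 36, so u(x) = -6 + 36/(x + 1).
Then u(-3) = -6 + 36/(-2) = -24.

-24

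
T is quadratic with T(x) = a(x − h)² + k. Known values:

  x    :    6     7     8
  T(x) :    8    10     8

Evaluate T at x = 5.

2

First differences 2, -2; second difference -4 = 2a, so a = -2.
Expanding, the x-coefficient is −2ah = 4h; matching it to the data gives h = 7, and then k = 10.
So T(x) = -2(x − 7)² + 10.
T(5) = -2·(-2)² + 10 = 2.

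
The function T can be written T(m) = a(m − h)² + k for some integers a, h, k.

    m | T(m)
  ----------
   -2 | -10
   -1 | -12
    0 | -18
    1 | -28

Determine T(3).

First differences -2, -6, -10; second difference -4 = 2a, so a = -2.
Expanding, the m-coefficient is −2ah = 4h; matching it to the data gives h = -2, and then k = -10.
So T(m) = -2(m + 2)² − 10.
T(3) = -2·5² − 10 = -60.

-60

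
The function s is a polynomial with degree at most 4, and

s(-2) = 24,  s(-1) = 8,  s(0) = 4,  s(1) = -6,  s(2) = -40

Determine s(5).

-466

First differences: -16, -4, -10, -34. Second differences: 12, -6, -24. Third differences: -18, -18.
Level-3 differences are constant, so s has degree 3.
Fitting a degree-3 polynomial gives s(k) = -3k³ - 3k² - 4k + 4.
Then s(5) = -466.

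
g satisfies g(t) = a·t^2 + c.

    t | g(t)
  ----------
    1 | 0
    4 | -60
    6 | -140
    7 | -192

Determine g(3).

From g(1) = 0 and g(4) = -60: 1a + c = 0 and 16a + c = -60.
Subtracting: 15a = -60, so a = -4; then c = 0 − (-4)·1 = 4.
So g(t) = -4t² + 4, and g(3) = -32.

-32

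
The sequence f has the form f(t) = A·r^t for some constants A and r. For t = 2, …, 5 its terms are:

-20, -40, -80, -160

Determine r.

2

Consecutive ratio: -40/(-20) = 2, and -80/(-40) = 2, so r = 2.
Then A·2^2 = -20 gives A = -5, and f(t) = -5·2^t.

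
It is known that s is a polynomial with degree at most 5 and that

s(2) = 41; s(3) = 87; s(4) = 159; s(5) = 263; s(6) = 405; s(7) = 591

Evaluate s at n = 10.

Write s(n) = an^5 + bn^4 + cn³ + dn² + en + p; the 6 given values yield a linear system in the 6 coefficients.
Solving, the top 2 coefficients vanish, and s(n) = n³ + 4n² + 7n + 3.
Then s(10) = 1473.

1473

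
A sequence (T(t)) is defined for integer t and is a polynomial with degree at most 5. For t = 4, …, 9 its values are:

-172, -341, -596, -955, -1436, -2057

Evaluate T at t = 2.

-20

First differences: -169, -255, -359, -481, -621. Second differences: -86, -104, -122, -140. Third differences: -18, -18, -18.
Level-3 differences are constant, so T has degree 3.
Fitting a degree-3 polynomial gives T(t) = -3t³ + 2t² - 4t + 4.
Then T(2) = -20.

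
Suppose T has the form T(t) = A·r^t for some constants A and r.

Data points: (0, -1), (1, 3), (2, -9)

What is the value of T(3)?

Consecutive ratio: 3/(-1) = -3, and -9/3 = -3, so r = -3.
Then A·(-3)^0 = -1 gives A = -1, and T(t) = -1·(-3)^t.
T(3) = -1·(-3)^3 = 27.

27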